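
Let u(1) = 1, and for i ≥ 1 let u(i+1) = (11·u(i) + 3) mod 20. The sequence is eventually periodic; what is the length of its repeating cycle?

10

We have u(1) = 1; u(2) = 14; u(3) = 17; u(4) = 10; u(5) = 13; u(6) = 6; u(7) = 9; u(8) = 2; u(9) = 5; u(10) = 18; u(11) = 1.
The sequence repeats with period 10.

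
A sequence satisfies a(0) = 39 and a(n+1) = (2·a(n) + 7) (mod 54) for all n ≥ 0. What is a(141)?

19

We have a(0) = 39,  a(1) = 31,  a(2) = 15,  a(3) = 37,  a(4) = 27,  a(5) = 7,  a(6) = 21,  a(7) = 49,  a(8) = 51,  a(9) = 1,  a(10) = 9,  a(11) = 25,  a(12) = 3,  a(13) = 13,  a(14) = 33,  a(15) = 19,  a(16) = 45,  a(17) = 43,  a(18) = 39.
The sequence repeats with period 18.
(141 - 0) mod 18 = 15, so a(141) = a(15) = 19.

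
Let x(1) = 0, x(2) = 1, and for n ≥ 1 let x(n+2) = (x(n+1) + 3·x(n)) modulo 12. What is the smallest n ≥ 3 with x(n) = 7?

5

Listing terms: x(1) = 0,  x(2) = 1,  x(3) = 1,  x(4) = 4,  x(5) = 7,  x(6) = 7,  x(7) = 4,  x(8) = 1,  x(9) = 1.
Since (x(8), x(9)) = (x(2), x(3)) = (1, 1) (two consecutive terms determine the rest), the sequence is eventually periodic: after a pre-period of length 1 it cycles with period 6.
The value 7 first appears (with n ≥ 3) at x(5).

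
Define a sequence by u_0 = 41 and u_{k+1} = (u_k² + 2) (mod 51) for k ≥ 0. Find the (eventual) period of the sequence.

4

Listing terms: u_0 = 41,  u_1 = 0,  u_2 = 2,  u_3 = 6,  u_4 = 38,  u_5 = 18,  u_6 = 20,  u_7 = 45,  u_8 = 38.
Since u_8 = u_4 = 38, the sequence is eventually periodic: after a pre-period of length 4 it cycles with period 4.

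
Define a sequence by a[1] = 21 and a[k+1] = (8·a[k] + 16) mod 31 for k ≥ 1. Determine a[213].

a[1] = 21, a[2] = 29, a[3] = 0, a[4] = 16, a[5] = 20, a[6] = 21.
The sequence repeats with period 5.
So a[213] = a[1 + ((213-1) mod 5)] = a[3] = 0.

0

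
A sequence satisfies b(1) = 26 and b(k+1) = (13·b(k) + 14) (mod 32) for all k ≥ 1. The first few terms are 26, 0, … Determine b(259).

Listing terms: b(1) = 26,  b(2) = 0,  b(3) = 14,  b(4) = 4,  b(5) = 2,  b(6) = 8,  b(7) = 22,  b(8) = 12,  b(9) = 10,  b(10) = 16,  b(11) = 30,  b(12) = 20,  b(13) = 18,  b(14) = 24,  b(15) = 6,  b(16) = 28,  b(17) = 26.
The sequence repeats with period 16.
So b(259) = b(1 + ((259-1) mod 16)) = b(3) = 14.

14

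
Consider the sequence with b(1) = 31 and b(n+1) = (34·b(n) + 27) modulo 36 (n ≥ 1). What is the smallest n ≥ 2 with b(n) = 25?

Computing terms: b(1) = 31,  b(2) = 1,  b(3) = 25,  b(4) = 13,  b(5) = 1.
Since b(5) = b(2) = 1, the sequence is eventually periodic: after a pre-period of length 1 it cycles with period 3.
The value 25 first appears (with n ≥ 2) at b(3).

3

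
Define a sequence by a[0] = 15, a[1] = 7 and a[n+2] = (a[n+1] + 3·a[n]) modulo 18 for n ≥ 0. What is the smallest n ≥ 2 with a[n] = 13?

4

Listing terms: a[0] = 15,  a[1] = 7,  a[2] = 16,  a[3] = 1,  a[4] = 13,  a[5] = 16,  a[6] = 1.
Since (a[5], a[6]) = (a[2], a[3]) = (16, 1) (two consecutive terms determine the rest), the sequence is eventually periodic: after a pre-period of length 2 it cycles with period 3.
The value 13 first appears (with n ≥ 2) at a[4].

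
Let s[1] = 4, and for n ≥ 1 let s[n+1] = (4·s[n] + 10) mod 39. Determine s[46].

We have s[1] = 4; s[2] = 26; s[3] = 36; s[4] = 37; s[5] = 2; s[6] = 18; s[7] = 4.
Since s[7] = s[1] = 4, the sequence is periodic with period 6.
So s[46] = s[1 + ((46-1) mod 6)] = s[4] = 37.

37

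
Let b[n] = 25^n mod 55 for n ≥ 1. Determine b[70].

45

b[1] = 25,  b[2] = 20,  b[3] = 5,  b[4] = 15,  b[5] = 45,  b[6] = 25.
The sequence repeats with period 5.
So b[70] = b[1 + ((70-1) mod 5)] = b[5] = 45.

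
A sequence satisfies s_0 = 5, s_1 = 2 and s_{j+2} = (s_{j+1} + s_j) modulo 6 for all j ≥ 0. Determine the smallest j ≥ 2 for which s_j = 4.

4

Computing terms: s_0 = 5, s_1 = 2, s_2 = 1, s_3 = 3, s_4 = 4, s_5 = 1, s_6 = 5, s_7 = 0, s_8 = 5, s_9 = 5, s_{10} = 4, s_{11} = 3, s_{12} = 1, s_{13} = 4, s_{14} = 5, s_{15} = 3, s_{16} = 2, s_{17} = 5, s_{18} = 1, s_{19} = 0, s_{20} = 1, s_{21} = 1, s_{22} = 2, s_{23} = 3, s_{24} = 5, s_{25} = 2.
The sequence repeats with period 24.
The value 4 first appears (with j ≥ 2) at s_4.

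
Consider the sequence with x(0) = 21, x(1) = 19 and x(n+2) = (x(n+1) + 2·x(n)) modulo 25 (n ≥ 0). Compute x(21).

19

We have x(0) = 21; x(1) = 19; x(2) = 11; x(3) = 24; x(4) = 21; x(5) = 19.
Since (x(4), x(5)) = (x(0), x(1)) = (21, 19) (two consecutive terms determine the rest), the sequence is periodic with period 4.
So x(21) = x(0 + ((21-0) mod 4)) = x(1) = 19.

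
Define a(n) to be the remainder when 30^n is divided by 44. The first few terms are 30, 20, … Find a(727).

a(1) = 30,  a(2) = 20,  a(3) = 28,  a(4) = 4,  a(5) = 32,  a(6) = 36,  a(7) = 24,  a(8) = 16,  a(9) = 40,  a(10) = 12,  a(11) = 8,  a(12) = 20.
Since a(12) = a(2) = 20, the sequence is eventually periodic: after a pre-period of length 1 it cycles with period 10.
For n ≥ 2, a(n) depends only on (n - 2) mod 10. (727 - 2) mod 10 = 5, so a(727) = a(7) = 24.

24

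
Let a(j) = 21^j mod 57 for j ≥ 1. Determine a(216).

We have a(1) = 21, a(2) = 42, a(3) = 27, a(4) = 54, a(5) = 51, a(6) = 45, a(7) = 33, a(8) = 9, a(9) = 18, a(10) = 36, a(11) = 15, a(12) = 30, a(13) = 3, a(14) = 6, a(15) = 12, a(16) = 24, a(17) = 48, a(18) = 39, a(19) = 21.
Since a(19) = a(1) = 21, the sequence is periodic with period 18.
(216 - 1) mod 18 = 17, so a(216) = a(18) = 39.

39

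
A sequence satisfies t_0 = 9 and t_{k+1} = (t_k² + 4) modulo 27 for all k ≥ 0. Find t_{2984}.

t_0 = 9; t_1 = 4; t_2 = 20; t_3 = 26; t_4 = 5; t_5 = 2; t_6 = 8; t_7 = 14; t_8 = 11; t_9 = 17; t_{10} = 23; t_{11} = 20.
Since t_{11} = t_2 = 20, the sequence is eventually periodic: after a pre-period of length 2 it cycles with period 9.
For k ≥ 2, t_k depends only on (k - 2) mod 9. (2984 - 2) mod 9 = 3, so t_{2984} = t_5 = 2.

2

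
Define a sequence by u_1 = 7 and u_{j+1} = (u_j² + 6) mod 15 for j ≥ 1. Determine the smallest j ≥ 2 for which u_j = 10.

Listing terms: u_1 = 7; u_2 = 10; u_3 = 1; u_4 = 7.
Since u_4 = u_1 = 7, the sequence is periodic with period 3.
The value 10 first appears (with j ≥ 2) at u_2.

2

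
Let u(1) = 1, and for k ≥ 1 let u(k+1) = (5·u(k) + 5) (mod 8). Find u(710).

6

u(1) = 1,  u(2) = 2,  u(3) = 7,  u(4) = 0,  u(5) = 5,  u(6) = 6,  u(7) = 3,  u(8) = 4,  u(9) = 1.
The sequence repeats with period 8.
(710 - 1) mod 8 = 5, so u(710) = u(6) = 6.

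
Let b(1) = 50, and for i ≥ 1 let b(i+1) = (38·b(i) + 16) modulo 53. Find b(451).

25

Computing terms: b(1) = 50; b(2) = 8; b(3) = 2; b(4) = 39; b(5) = 14; b(6) = 18; b(7) = 11; b(8) = 10; b(9) = 25; b(10) = 12; b(11) = 48; b(12) = 38; b(13) = 29; b(14) = 5; b(15) = 47; b(16) = 0; b(17) = 16; b(18) = 41; b(19) = 37; b(20) = 44; b(21) = 45; b(22) = 30; b(23) = 43; b(24) = 7; b(25) = 17; b(26) = 26; b(27) = 50.
Since b(27) = b(1) = 50, the sequence is periodic with period 26.
(451 - 1) mod 26 = 8, so b(451) = b(9) = 25.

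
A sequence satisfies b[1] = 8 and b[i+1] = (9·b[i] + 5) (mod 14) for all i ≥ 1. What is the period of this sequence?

We have b[1] = 8, b[2] = 7, b[3] = 12, b[4] = 1, b[5] = 0, b[6] = 5, b[7] = 8.
The sequence repeats with period 6.

6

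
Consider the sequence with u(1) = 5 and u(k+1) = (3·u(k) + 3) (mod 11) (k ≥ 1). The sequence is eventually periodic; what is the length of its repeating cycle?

Computing terms: u(1) = 5; u(2) = 7; u(3) = 2; u(4) = 9; u(5) = 8; u(6) = 5.
Since u(6) = u(1) = 5, the sequence is periodic with period 5.

5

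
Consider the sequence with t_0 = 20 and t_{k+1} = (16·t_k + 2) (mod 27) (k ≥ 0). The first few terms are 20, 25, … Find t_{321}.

5

Listing terms: t_0 = 20, t_1 = 25, t_2 = 24, t_3 = 8, t_4 = 22, t_5 = 3, t_6 = 23, t_7 = 19, t_8 = 9, t_9 = 11, t_{10} = 16, t_{11} = 15, t_{12} = 26, t_{13} = 13, t_{14} = 21, t_{15} = 14, t_{16} = 10, t_{17} = 0, t_{18} = 2, t_{19} = 7, t_{20} = 6, t_{21} = 17, t_{22} = 4, t_{23} = 12, t_{24} = 5, t_{25} = 1, t_{26} = 18, t_{27} = 20.
Since t_{27} = t_0 = 20, the sequence is periodic with period 27.
So t_{321} = t_{0 + ((321-0) mod 27)} = t_{24} = 5.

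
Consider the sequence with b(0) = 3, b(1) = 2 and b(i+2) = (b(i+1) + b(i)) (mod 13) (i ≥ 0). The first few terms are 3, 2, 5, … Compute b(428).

3

Listing terms: b(0) = 3, b(1) = 2, b(2) = 5, b(3) = 7, b(4) = 12, b(5) = 6, b(6) = 5, b(7) = 11, b(8) = 3, b(9) = 1, b(10) = 4, b(11) = 5, b(12) = 9, b(13) = 1, b(14) = 10, b(15) = 11, b(16) = 8, b(17) = 6, b(18) = 1, b(19) = 7, b(20) = 8, b(21) = 2, b(22) = 10, b(23) = 12, b(24) = 9, b(25) = 8, b(26) = 4, b(27) = 12, b(28) = 3, b(29) = 2.
Since (b(28), b(29)) = (b(0), b(1)) = (3, 2) (two consecutive terms determine the rest), the sequence is periodic with period 28.
So b(428) = b(0 + ((428-0) mod 28)) = b(8) = 3.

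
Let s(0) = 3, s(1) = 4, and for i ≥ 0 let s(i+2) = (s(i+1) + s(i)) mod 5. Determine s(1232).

3

We have s(0) = 3, s(1) = 4, s(2) = 2, s(3) = 1, s(4) = 3, s(5) = 4.
The sequence repeats with period 4.
(1232 - 0) mod 4 = 0, so s(1232) = s(0) = 3.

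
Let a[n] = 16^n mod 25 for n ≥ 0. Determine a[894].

Listing terms: a[0] = 1,  a[1] = 16,  a[2] = 6,  a[3] = 21,  a[4] = 11,  a[5] = 1.
Since a[5] = a[0] = 1, the sequence is periodic with period 5.
(894 - 0) mod 5 = 4, so a[894] = a[4] = 11.

11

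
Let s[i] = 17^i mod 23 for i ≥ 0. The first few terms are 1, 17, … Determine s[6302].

4

Computing terms: s[0] = 1, s[1] = 17, s[2] = 13, s[3] = 14, s[4] = 8, s[5] = 21, s[6] = 12, s[7] = 20, s[8] = 18, s[9] = 7, s[10] = 4, s[11] = 22, s[12] = 6, s[13] = 10, s[14] = 9, s[15] = 15, s[16] = 2, s[17] = 11, s[18] = 3, s[19] = 5, s[20] = 16, s[21] = 19, s[22] = 1.
The sequence repeats with period 22.
(6302 - 0) mod 22 = 10, so s[6302] = s[10] = 4.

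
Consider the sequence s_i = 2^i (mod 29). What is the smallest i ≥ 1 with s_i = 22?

Listing terms: s_0 = 1; s_1 = 2; s_2 = 4; s_3 = 8; s_4 = 16; s_5 = 3; s_6 = 6; s_7 = 12; s_8 = 24; s_9 = 19; s_{10} = 9; s_{11} = 18; s_{12} = 7; s_{13} = 14; s_{14} = 28; s_{15} = 27; s_{16} = 25; s_{17} = 21; s_{18} = 13; s_{19} = 26; s_{20} = 23; s_{21} = 17; s_{22} = 5; s_{23} = 10; s_{24} = 20; s_{25} = 11; s_{26} = 22; s_{27} = 15; s_{28} = 1.
The sequence repeats with period 28.
The value 22 first appears (with i ≥ 1) at s_{26}.

26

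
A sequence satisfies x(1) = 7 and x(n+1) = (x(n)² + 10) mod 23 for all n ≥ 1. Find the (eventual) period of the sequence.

4

We have x(1) = 7, x(2) = 13, x(3) = 18, x(4) = 12, x(5) = 16, x(6) = 13.
Since x(6) = x(2) = 13, the sequence is eventually periodic: after a pre-period of length 1 it cycles with period 4.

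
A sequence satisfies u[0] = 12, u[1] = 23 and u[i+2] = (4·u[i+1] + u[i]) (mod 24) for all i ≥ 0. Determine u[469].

u[0] = 12, u[1] = 23, u[2] = 8, u[3] = 7, u[4] = 12, u[5] = 7, u[6] = 16, u[7] = 23, u[8] = 12, u[9] = 23.
Since (u[8], u[9]) = (u[0], u[1]) = (12, 23) (two consecutive terms determine the rest), the sequence is periodic with period 8.
(469 - 0) mod 8 = 5, so u[469] = u[5] = 7.

7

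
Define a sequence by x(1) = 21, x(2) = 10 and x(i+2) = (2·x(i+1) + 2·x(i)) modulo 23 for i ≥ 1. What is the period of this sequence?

22

Computing terms: x(1) = 21; x(2) = 10; x(3) = 16; x(4) = 6; x(5) = 21; x(6) = 8; x(7) = 12; x(8) = 17; x(9) = 12; x(10) = 12; x(11) = 2; x(12) = 5; x(13) = 14; x(14) = 15; x(15) = 12; x(16) = 8; x(17) = 17; x(18) = 4; x(19) = 19; x(20) = 0; x(21) = 15; x(22) = 7; x(23) = 21; x(24) = 10.
The sequence repeats with period 22.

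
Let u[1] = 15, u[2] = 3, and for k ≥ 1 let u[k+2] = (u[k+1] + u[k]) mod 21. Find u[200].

Listing terms: u[1] = 15,  u[2] = 3,  u[3] = 18,  u[4] = 0,  u[5] = 18,  u[6] = 18,  u[7] = 15,  u[8] = 12,  u[9] = 6,  u[10] = 18,  u[11] = 3,  u[12] = 0,  u[13] = 3,  u[14] = 3,  u[15] = 6,  u[16] = 9,  u[17] = 15,  u[18] = 3.
The sequence repeats with period 16.
So u[200] = u[1 + ((200-1) mod 16)] = u[8] = 12.

12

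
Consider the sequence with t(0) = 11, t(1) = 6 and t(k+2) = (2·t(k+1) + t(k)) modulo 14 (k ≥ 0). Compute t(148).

1

Listing terms: t(0) = 11,  t(1) = 6,  t(2) = 9,  t(3) = 10,  t(4) = 1,  t(5) = 12,  t(6) = 11,  t(7) = 6.
The sequence repeats with period 6.
So t(148) = t(0 + ((148-0) mod 6)) = t(4) = 1.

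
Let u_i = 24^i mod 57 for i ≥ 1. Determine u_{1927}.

24

Computing terms: u_1 = 24, u_2 = 6, u_3 = 30, u_4 = 36, u_5 = 9, u_6 = 45, u_7 = 54, u_8 = 42, u_9 = 39, u_{10} = 24.
Since u_{10} = u_1 = 24, the sequence is periodic with period 9.
(1927 - 1) mod 9 = 0, so u_{1927} = u_1 = 24.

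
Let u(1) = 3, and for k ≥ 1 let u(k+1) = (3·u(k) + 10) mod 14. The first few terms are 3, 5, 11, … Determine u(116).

u(1) = 3, u(2) = 5, u(3) = 11, u(4) = 1, u(5) = 13, u(6) = 7, u(7) = 3.
The sequence repeats with period 6.
(116 - 1) mod 6 = 1, so u(116) = u(2) = 5.

5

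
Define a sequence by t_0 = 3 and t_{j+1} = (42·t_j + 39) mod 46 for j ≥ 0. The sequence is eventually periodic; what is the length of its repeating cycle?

22

Computing terms: t_0 = 3; t_1 = 27; t_2 = 23; t_3 = 39; t_4 = 21; t_5 = 1; t_6 = 35; t_7 = 37; t_8 = 29; t_9 = 15; t_{10} = 25; t_{11} = 31; t_{12} = 7; t_{13} = 11; t_{14} = 41; t_{15} = 13; t_{16} = 33; t_{17} = 45; t_{18} = 43; t_{19} = 5; t_{20} = 19; t_{21} = 9; t_{22} = 3.
Since t_{22} = t_0 = 3, the sequence is periodic with period 22.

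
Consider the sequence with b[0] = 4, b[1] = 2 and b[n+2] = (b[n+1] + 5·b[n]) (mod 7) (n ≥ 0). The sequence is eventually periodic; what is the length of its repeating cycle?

3

Computing terms: b[0] = 4, b[1] = 2, b[2] = 1, b[3] = 4, b[4] = 2.
The sequence repeats with period 3.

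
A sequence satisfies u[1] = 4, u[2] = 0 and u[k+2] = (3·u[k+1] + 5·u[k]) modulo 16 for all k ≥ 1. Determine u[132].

4

Listing terms: u[1] = 4; u[2] = 0; u[3] = 4; u[4] = 12; u[5] = 8; u[6] = 4; u[7] = 4; u[8] = 0.
Since (u[7], u[8]) = (u[1], u[2]) = (4, 0) (two consecutive terms determine the rest), the sequence is periodic with period 6.
So u[132] = u[1 + ((132-1) mod 6)] = u[6] = 4.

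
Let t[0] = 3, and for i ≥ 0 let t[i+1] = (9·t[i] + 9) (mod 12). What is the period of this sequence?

4

Listing terms: t[0] = 3, t[1] = 0, t[2] = 9, t[3] = 6, t[4] = 3.
The sequence repeats with period 4.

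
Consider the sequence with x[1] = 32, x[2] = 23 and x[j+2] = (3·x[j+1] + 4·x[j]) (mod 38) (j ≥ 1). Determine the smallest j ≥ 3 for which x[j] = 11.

Computing terms: x[1] = 32, x[2] = 23, x[3] = 7, x[4] = 37, x[5] = 25, x[6] = 33, x[7] = 9, x[8] = 7, x[9] = 19, x[10] = 9, x[11] = 27, x[12] = 3, x[13] = 3, x[14] = 21, x[15] = 37, x[16] = 5, x[17] = 11, x[18] = 15, x[19] = 13, x[20] = 23, x[21] = 7.
Since (x[20], x[21]) = (x[2], x[3]) = (23, 7) (two consecutive terms determine the rest), the sequence is eventually periodic: after a pre-period of length 1 it cycles with period 18.
The value 11 first appears (with j ≥ 3) at x[17].

17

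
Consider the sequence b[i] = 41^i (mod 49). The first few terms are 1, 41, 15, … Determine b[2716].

1

b[0] = 1,  b[1] = 41,  b[2] = 15,  b[3] = 27,  b[4] = 29,  b[5] = 13,  b[6] = 43,  b[7] = 48,  b[8] = 8,  b[9] = 34,  b[10] = 22,  b[11] = 20,  b[12] = 36,  b[13] = 6,  b[14] = 1.
The sequence repeats with period 14.
So b[2716] = b[0 + ((2716-0) mod 14)] = b[0] = 1.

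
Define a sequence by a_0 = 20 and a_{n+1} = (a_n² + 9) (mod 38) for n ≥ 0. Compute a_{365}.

a_0 = 20; a_1 = 29; a_2 = 14; a_3 = 15; a_4 = 6; a_5 = 7; a_6 = 20.
Since a_6 = a_0 = 20, the sequence is periodic with period 6.
(365 - 0) mod 6 = 5, so a_{365} = a_5 = 7.

7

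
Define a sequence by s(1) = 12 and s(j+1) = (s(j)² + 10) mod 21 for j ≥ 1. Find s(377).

14

s(1) = 12, s(2) = 7, s(3) = 17, s(4) = 5, s(5) = 14, s(6) = 17.
Since s(6) = s(3) = 17, the sequence is eventually periodic: after a pre-period of length 2 it cycles with period 3.
For j ≥ 3, s(j) depends only on (j - 3) mod 3. (377 - 3) mod 3 = 2, so s(377) = s(5) = 14.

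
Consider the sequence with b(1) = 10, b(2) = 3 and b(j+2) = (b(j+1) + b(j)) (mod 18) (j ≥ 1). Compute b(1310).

15

Listing terms: b(1) = 10; b(2) = 3; b(3) = 13; b(4) = 16; b(5) = 11; b(6) = 9; b(7) = 2; b(8) = 11; b(9) = 13; b(10) = 6; b(11) = 1; b(12) = 7; b(13) = 8; b(14) = 15; b(15) = 5; b(16) = 2; b(17) = 7; b(18) = 9; b(19) = 16; b(20) = 7; b(21) = 5; b(22) = 12; b(23) = 17; b(24) = 11; b(25) = 10; b(26) = 3.
Since (b(25), b(26)) = (b(1), b(2)) = (10, 3) (two consecutive terms determine the rest), the sequence is periodic with period 24.
So b(1310) = b(1 + ((1310-1) mod 24)) = b(14) = 15.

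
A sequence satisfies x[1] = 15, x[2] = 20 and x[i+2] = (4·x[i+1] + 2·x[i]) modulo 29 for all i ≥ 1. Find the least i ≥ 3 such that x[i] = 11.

We have x[1] = 15; x[2] = 20; x[3] = 23; x[4] = 16; x[5] = 23; x[6] = 8; x[7] = 20; x[8] = 9; x[9] = 18; x[10] = 3; x[11] = 19; x[12] = 24; x[13] = 18; x[14] = 4; x[15] = 23; x[16] = 13; x[17] = 11; x[18] = 12; x[19] = 12; x[20] = 14; x[21] = 22; x[22] = 0; x[23] = 15; x[24] = 2; x[25] = 9; x[26] = 11; x[27] = 4; x[28] = 9; x[29] = 15; x[30] = 20.
Since (x[29], x[30]) = (x[1], x[2]) = (15, 20) (two consecutive terms determine the rest), the sequence is periodic with period 28.
The value 11 first appears (with i ≥ 3) at x[17].

17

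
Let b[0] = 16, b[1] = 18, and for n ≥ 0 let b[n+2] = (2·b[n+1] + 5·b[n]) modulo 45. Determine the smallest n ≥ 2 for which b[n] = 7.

We have b[0] = 16; b[1] = 18; b[2] = 26; b[3] = 7; b[4] = 9; b[5] = 8; b[6] = 16; b[7] = 27; b[8] = 44; b[9] = 43; b[10] = 36; b[11] = 17; b[12] = 34; b[13] = 18; b[14] = 26.
Since (b[13], b[14]) = (b[1], b[2]) = (18, 26) (two consecutive terms determine the rest), the sequence is eventually periodic: after a pre-period of length 1 it cycles with period 12.
The value 7 first appears (with n ≥ 2) at b[3].

3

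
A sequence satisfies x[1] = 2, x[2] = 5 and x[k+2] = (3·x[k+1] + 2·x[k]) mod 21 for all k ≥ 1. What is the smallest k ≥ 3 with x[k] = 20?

x[1] = 2,  x[2] = 5,  x[3] = 19,  x[4] = 4,  x[5] = 8,  x[6] = 11,  x[7] = 7,  x[8] = 1,  x[9] = 17,  x[10] = 11,  x[11] = 4,  x[12] = 13,  x[13] = 5,  x[14] = 20,  x[15] = 7,  x[16] = 19,  x[17] = 8,  x[18] = 20,  x[19] = 13,  x[20] = 16,  x[21] = 11,  x[22] = 2,  x[23] = 7,  x[24] = 4,  x[25] = 5,  x[26] = 2,  x[27] = 16,  x[28] = 10,  x[29] = 20,  x[30] = 17,  x[31] = 7,  x[32] = 13,  x[33] = 11,  x[34] = 17,  x[35] = 10,  x[36] = 1,  x[37] = 2,  x[38] = 8,  x[39] = 7,  x[40] = 16,  x[41] = 20,  x[42] = 8,  x[43] = 1,  x[44] = 19,  x[45] = 17,  x[46] = 5,  x[47] = 7,  x[48] = 10,  x[49] = 2,  x[50] = 5.
Since (x[49], x[50]) = (x[1], x[2]) = (2, 5) (two consecutive terms determine the rest), the sequence is periodic with period 48.
The value 20 first appears (with k ≥ 3) at x[14].

14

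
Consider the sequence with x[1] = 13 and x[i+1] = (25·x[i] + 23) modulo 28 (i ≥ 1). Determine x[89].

x[1] = 13, x[2] = 12, x[3] = 15, x[4] = 6, x[5] = 5, x[6] = 8, x[7] = 27, x[8] = 26, x[9] = 1, x[10] = 20, x[11] = 19, x[12] = 22, x[13] = 13.
The sequence repeats with period 12.
So x[89] = x[1 + ((89-1) mod 12)] = x[5] = 5.

5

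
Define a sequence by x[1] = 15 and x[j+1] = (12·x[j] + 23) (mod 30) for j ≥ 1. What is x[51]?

Listing terms: x[1] = 15; x[2] = 23; x[3] = 29; x[4] = 11; x[5] = 5; x[6] = 23.
Since x[6] = x[2] = 23, the sequence is eventually periodic: after a pre-period of length 1 it cycles with period 4.
For j ≥ 2, x[j] depends only on (j - 2) mod 4. (51 - 2) mod 4 = 1, so x[51] = x[3] = 29.

29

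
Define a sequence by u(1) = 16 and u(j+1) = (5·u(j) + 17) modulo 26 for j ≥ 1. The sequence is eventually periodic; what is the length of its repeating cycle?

4

u(1) = 16,  u(2) = 19,  u(3) = 8,  u(4) = 5,  u(5) = 16.
The sequence repeats with period 4.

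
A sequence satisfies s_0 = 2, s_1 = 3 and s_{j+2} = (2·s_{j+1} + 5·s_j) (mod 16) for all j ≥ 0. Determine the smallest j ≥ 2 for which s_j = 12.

14

Computing terms: s_0 = 2; s_1 = 3; s_2 = 0; s_3 = 15; s_4 = 14; s_5 = 7; s_6 = 4; s_7 = 11; s_8 = 10; s_9 = 11; s_{10} = 8; s_{11} = 7; s_{12} = 6; s_{13} = 15; s_{14} = 12; s_{15} = 3; s_{16} = 2; s_{17} = 3.
Since (s_{16}, s_{17}) = (s_0, s_1) = (2, 3) (two consecutive terms determine the rest), the sequence is periodic with period 16.
The value 12 first appears (with j ≥ 2) at s_{14}.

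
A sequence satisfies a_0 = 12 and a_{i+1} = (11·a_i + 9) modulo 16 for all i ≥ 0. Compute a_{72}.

12

a_0 = 12, a_1 = 13, a_2 = 8, a_3 = 1, a_4 = 4, a_5 = 5, a_6 = 0, a_7 = 9, a_8 = 12.
The sequence repeats with period 8.
(72 - 0) mod 8 = 0, so a_{72} = a_0 = 12.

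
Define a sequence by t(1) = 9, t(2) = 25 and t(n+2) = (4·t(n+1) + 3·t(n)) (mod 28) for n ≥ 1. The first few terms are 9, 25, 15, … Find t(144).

Computing terms: t(1) = 9; t(2) = 25; t(3) = 15; t(4) = 23; t(5) = 25; t(6) = 1; t(7) = 23; t(8) = 11; t(9) = 1; t(10) = 9; t(11) = 11; t(12) = 15; t(13) = 9; t(14) = 25.
Since (t(13), t(14)) = (t(1), t(2)) = (9, 25) (two consecutive terms determine the rest), the sequence is periodic with period 12.
So t(144) = t(1 + ((144-1) mod 12)) = t(12) = 15.

15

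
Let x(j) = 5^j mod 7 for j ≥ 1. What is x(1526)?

4

We have x(1) = 5; x(2) = 4; x(3) = 6; x(4) = 2; x(5) = 3; x(6) = 1; x(7) = 5.
Since x(7) = x(1) = 5, the sequence is periodic with period 6.
So x(1526) = x(1 + ((1526-1) mod 6)) = x(2) = 4.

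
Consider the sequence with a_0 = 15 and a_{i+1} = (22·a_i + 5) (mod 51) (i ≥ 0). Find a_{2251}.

Computing terms: a_0 = 15,  a_1 = 29,  a_2 = 31,  a_3 = 24,  a_4 = 23,  a_5 = 1,  a_6 = 27,  a_7 = 38,  a_8 = 25,  a_9 = 45,  a_{10} = 26,  a_{11} = 16,  a_{12} = 0,  a_{13} = 5,  a_{14} = 13,  a_{15} = 36,  a_{16} = 32,  a_{17} = 46,  a_{18} = 48,  a_{19} = 41,  a_{20} = 40,  a_{21} = 18,  a_{22} = 44,  a_{23} = 4,  a_{24} = 42,  a_{25} = 11,  a_{26} = 43,  a_{27} = 33,  a_{28} = 17,  a_{29} = 22,  a_{30} = 30,  a_{31} = 2,  a_{32} = 49,  a_{33} = 12,  a_{34} = 14,  a_{35} = 7,  a_{36} = 6,  a_{37} = 35,  a_{38} = 10,  a_{39} = 21,  a_{40} = 8,  a_{41} = 28,  a_{42} = 9,  a_{43} = 50,  a_{44} = 34,  a_{45} = 39,  a_{46} = 47,  a_{47} = 19,  a_{48} = 15.
The sequence repeats with period 48.
So a_{2251} = a_{0 + ((2251-0) mod 48)} = a_{43} = 50.

50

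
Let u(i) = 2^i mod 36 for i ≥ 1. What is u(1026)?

28

u(1) = 2; u(2) = 4; u(3) = 8; u(4) = 16; u(5) = 32; u(6) = 28; u(7) = 20; u(8) = 4.
Since u(8) = u(2) = 4, the sequence is eventually periodic: after a pre-period of length 1 it cycles with period 6.
For i ≥ 2, u(i) depends only on (i - 2) mod 6. (1026 - 2) mod 6 = 4, so u(1026) = u(6) = 28.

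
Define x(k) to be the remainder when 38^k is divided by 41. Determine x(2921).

38

We have x(0) = 1; x(1) = 38; x(2) = 9; x(3) = 14; x(4) = 40; x(5) = 3; x(6) = 32; x(7) = 27; x(8) = 1.
Since x(8) = x(0) = 1, the sequence is periodic with period 8.
So x(2921) = x(0 + ((2921-0) mod 8)) = x(1) = 38.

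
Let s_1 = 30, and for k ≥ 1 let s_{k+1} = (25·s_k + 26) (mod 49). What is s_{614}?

20

Computing terms: s_1 = 30; s_2 = 41; s_3 = 22; s_4 = 37; s_5 = 20; s_6 = 36; s_7 = 44; s_8 = 48; s_9 = 1; s_{10} = 2; s_{11} = 27; s_{12} = 15; s_{13} = 9; s_{14} = 6; s_{15} = 29; s_{16} = 16; s_{17} = 34; s_{18} = 43; s_{19} = 23; s_{20} = 13; s_{21} = 8; s_{22} = 30.
The sequence repeats with period 21.
So s_{614} = s_{1 + ((614-1) mod 21)} = s_5 = 20.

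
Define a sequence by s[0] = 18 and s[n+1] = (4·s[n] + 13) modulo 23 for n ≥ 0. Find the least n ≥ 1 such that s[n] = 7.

10

We have s[0] = 18, s[1] = 16, s[2] = 8, s[3] = 22, s[4] = 9, s[5] = 3, s[6] = 2, s[7] = 21, s[8] = 5, s[9] = 10, s[10] = 7, s[11] = 18.
The sequence repeats with period 11.
The value 7 first appears (with n ≥ 1) at s[10].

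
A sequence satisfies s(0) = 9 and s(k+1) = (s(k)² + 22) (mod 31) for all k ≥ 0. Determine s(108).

s(0) = 9,  s(1) = 10,  s(2) = 29,  s(3) = 26,  s(4) = 16,  s(5) = 30,  s(6) = 23,  s(7) = 24,  s(8) = 9.
Since s(8) = s(0) = 9, the sequence is periodic with period 8.
So s(108) = s(0 + ((108-0) mod 8)) = s(4) = 16.

16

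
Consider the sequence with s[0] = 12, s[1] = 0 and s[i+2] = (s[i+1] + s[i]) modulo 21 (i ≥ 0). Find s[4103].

Listing terms: s[0] = 12, s[1] = 0, s[2] = 12, s[3] = 12, s[4] = 3, s[5] = 15, s[6] = 18, s[7] = 12, s[8] = 9, s[9] = 0, s[10] = 9, s[11] = 9, s[12] = 18, s[13] = 6, s[14] = 3, s[15] = 9, s[16] = 12, s[17] = 0.
The sequence repeats with period 16.
So s[4103] = s[0 + ((4103-0) mod 16)] = s[7] = 12.

12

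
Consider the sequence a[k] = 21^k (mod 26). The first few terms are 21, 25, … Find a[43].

5

Listing terms: a[1] = 21, a[2] = 25, a[3] = 5, a[4] = 1, a[5] = 21.
Since a[5] = a[1] = 21, the sequence is periodic with period 4.
So a[43] = a[1 + ((43-1) mod 4)] = a[3] = 5.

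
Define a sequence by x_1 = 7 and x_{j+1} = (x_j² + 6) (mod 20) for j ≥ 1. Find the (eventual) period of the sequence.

Computing terms: x_1 = 7; x_2 = 15; x_3 = 11; x_4 = 7.
The sequence repeats with period 3.

3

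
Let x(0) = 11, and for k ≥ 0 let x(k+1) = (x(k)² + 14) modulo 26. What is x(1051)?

1

We have x(0) = 11; x(1) = 5; x(2) = 13; x(3) = 1; x(4) = 15; x(5) = 5.
Since x(5) = x(1) = 5, the sequence is eventually periodic: after a pre-period of length 1 it cycles with period 4.
For k ≥ 1, x(k) depends only on (k - 1) mod 4. (1051 - 1) mod 4 = 2, so x(1051) = x(3) = 1.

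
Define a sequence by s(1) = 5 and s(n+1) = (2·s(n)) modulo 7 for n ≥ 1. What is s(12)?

Computing terms: s(1) = 5; s(2) = 3; s(3) = 6; s(4) = 5.
Since s(4) = s(1) = 5, the sequence is periodic with period 3.
So s(12) = s(1 + ((12-1) mod 3)) = s(3) = 6.

6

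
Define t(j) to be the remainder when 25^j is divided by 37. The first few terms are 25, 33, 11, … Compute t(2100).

26

Computing terms: t(1) = 25; t(2) = 33; t(3) = 11; t(4) = 16; t(5) = 30; t(6) = 10; t(7) = 28; t(8) = 34; t(9) = 36; t(10) = 12; t(11) = 4; t(12) = 26; t(13) = 21; t(14) = 7; t(15) = 27; t(16) = 9; t(17) = 3; t(18) = 1; t(19) = 25.
Since t(19) = t(1) = 25, the sequence is periodic with period 18.
(2100 - 1) mod 18 = 11, so t(2100) = t(12) = 26.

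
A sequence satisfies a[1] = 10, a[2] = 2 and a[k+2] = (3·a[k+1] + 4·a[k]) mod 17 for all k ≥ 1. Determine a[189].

Computing terms: a[1] = 10,  a[2] = 2,  a[3] = 12,  a[4] = 10,  a[5] = 10,  a[6] = 2.
The sequence repeats with period 4.
(189 - 1) mod 4 = 0, so a[189] = a[1] = 10.

10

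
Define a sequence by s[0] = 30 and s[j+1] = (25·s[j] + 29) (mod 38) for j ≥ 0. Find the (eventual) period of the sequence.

Listing terms: s[0] = 30; s[1] = 19; s[2] = 10; s[3] = 13; s[4] = 12; s[5] = 25; s[6] = 8; s[7] = 1; s[8] = 16; s[9] = 11; s[10] = 0; s[11] = 29; s[12] = 32; s[13] = 31; s[14] = 6; s[15] = 27; s[16] = 20; s[17] = 35; s[18] = 30.
The sequence repeats with period 18.

18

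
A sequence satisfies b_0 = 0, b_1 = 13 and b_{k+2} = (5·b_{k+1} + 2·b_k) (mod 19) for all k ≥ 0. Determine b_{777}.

10

Listing terms: b_0 = 0, b_1 = 13, b_2 = 8, b_3 = 9, b_4 = 4, b_5 = 0, b_6 = 8, b_7 = 2, b_8 = 7, b_9 = 1, b_{10} = 0, b_{11} = 2, b_{12} = 10, b_{13} = 16, b_{14} = 5, b_{15} = 0, b_{16} = 10, b_{17} = 12, b_{18} = 4, b_{19} = 6, b_{20} = 0, b_{21} = 12, b_{22} = 3, b_{23} = 1, b_{24} = 11, b_{25} = 0, b_{26} = 3, b_{27} = 15, b_{28} = 5, b_{29} = 17, b_{30} = 0, b_{31} = 15, b_{32} = 18, b_{33} = 6, b_{34} = 9, b_{35} = 0, b_{36} = 18, b_{37} = 14, b_{38} = 11, b_{39} = 7, b_{40} = 0, b_{41} = 14, b_{42} = 13, b_{43} = 17, b_{44} = 16, b_{45} = 0, b_{46} = 13.
The sequence repeats with period 45.
So b_{777} = b_{0 + ((777-0) mod 45)} = b_{12} = 10.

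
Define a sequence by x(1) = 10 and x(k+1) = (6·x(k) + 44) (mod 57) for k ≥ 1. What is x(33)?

32

x(1) = 10, x(2) = 47, x(3) = 41, x(4) = 5, x(5) = 17, x(6) = 32, x(7) = 8, x(8) = 35, x(9) = 26, x(10) = 29, x(11) = 47.
Since x(11) = x(2) = 47, the sequence is eventually periodic: after a pre-period of length 1 it cycles with period 9.
For k ≥ 2, x(k) depends only on (k - 2) mod 9. (33 - 2) mod 9 = 4, so x(33) = x(6) = 32.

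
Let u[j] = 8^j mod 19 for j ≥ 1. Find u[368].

7

Listing terms: u[1] = 8,  u[2] = 7,  u[3] = 18,  u[4] = 11,  u[5] = 12,  u[6] = 1,  u[7] = 8.
The sequence repeats with period 6.
(368 - 1) mod 6 = 1, so u[368] = u[2] = 7.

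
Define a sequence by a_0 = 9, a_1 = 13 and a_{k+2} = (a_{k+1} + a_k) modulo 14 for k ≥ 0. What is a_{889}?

Computing terms: a_0 = 9,  a_1 = 13,  a_2 = 8,  a_3 = 7,  a_4 = 1,  a_5 = 8,  a_6 = 9,  a_7 = 3,  a_8 = 12,  a_9 = 1,  a_{10} = 13,  a_{11} = 0,  a_{12} = 13,  a_{13} = 13,  a_{14} = 12,  a_{15} = 11,  a_{16} = 9,  a_{17} = 6,  a_{18} = 1,  a_{19} = 7,  a_{20} = 8,  a_{21} = 1,  a_{22} = 9,  a_{23} = 10,  a_{24} = 5,  a_{25} = 1,  a_{26} = 6,  a_{27} = 7,  a_{28} = 13,  a_{29} = 6,  a_{30} = 5,  a_{31} = 11,  a_{32} = 2,  a_{33} = 13,  a_{34} = 1,  a_{35} = 0,  a_{36} = 1,  a_{37} = 1,  a_{38} = 2,  a_{39} = 3,  a_{40} = 5,  a_{41} = 8,  a_{42} = 13,  a_{43} = 7,  a_{44} = 6,  a_{45} = 13,  a_{46} = 5,  a_{47} = 4,  a_{48} = 9,  a_{49} = 13.
Since (a_{48}, a_{49}) = (a_0, a_1) = (9, 13) (two consecutive terms determine the rest), the sequence is periodic with period 48.
(889 - 0) mod 48 = 25, so a_{889} = a_{25} = 1.

1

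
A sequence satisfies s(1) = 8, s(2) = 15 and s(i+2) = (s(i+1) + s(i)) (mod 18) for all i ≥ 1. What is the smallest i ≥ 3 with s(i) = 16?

Computing terms: s(1) = 8; s(2) = 15; s(3) = 5; s(4) = 2; s(5) = 7; s(6) = 9; s(7) = 16; s(8) = 7; s(9) = 5; s(10) = 12; s(11) = 17; s(12) = 11; s(13) = 10; s(14) = 3; s(15) = 13; s(16) = 16; s(17) = 11; s(18) = 9; s(19) = 2; s(20) = 11; s(21) = 13; s(22) = 6; s(23) = 1; s(24) = 7; s(25) = 8; s(26) = 15.
The sequence repeats with period 24.
The value 16 first appears (with i ≥ 3) at s(7).

7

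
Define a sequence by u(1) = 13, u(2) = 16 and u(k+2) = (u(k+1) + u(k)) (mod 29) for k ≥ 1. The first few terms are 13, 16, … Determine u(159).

16

We have u(1) = 13; u(2) = 16; u(3) = 0; u(4) = 16; u(5) = 16; u(6) = 3; u(7) = 19; u(8) = 22; u(9) = 12; u(10) = 5; u(11) = 17; u(12) = 22; u(13) = 10; u(14) = 3; u(15) = 13; u(16) = 16.
The sequence repeats with period 14.
(159 - 1) mod 14 = 4, so u(159) = u(5) = 16.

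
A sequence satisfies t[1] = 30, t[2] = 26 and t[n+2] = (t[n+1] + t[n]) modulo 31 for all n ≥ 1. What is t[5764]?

20

We have t[1] = 30; t[2] = 26; t[3] = 25; t[4] = 20; t[5] = 14; t[6] = 3; t[7] = 17; t[8] = 20; t[9] = 6; t[10] = 26; t[11] = 1; t[12] = 27; t[13] = 28; t[14] = 24; t[15] = 21; t[16] = 14; t[17] = 4; t[18] = 18; t[19] = 22; t[20] = 9; t[21] = 0; t[22] = 9; t[23] = 9; t[24] = 18; t[25] = 27; t[26] = 14; t[27] = 10; t[28] = 24; t[29] = 3; t[30] = 27; t[31] = 30; t[32] = 26.
Since (t[31], t[32]) = (t[1], t[2]) = (30, 26) (two consecutive terms determine the rest), the sequence is periodic with period 30.
So t[5764] = t[1 + ((5764-1) mod 30)] = t[4] = 20.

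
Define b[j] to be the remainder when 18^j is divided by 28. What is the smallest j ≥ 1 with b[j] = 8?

3

Computing terms: b[0] = 1; b[1] = 18; b[2] = 16; b[3] = 8; b[4] = 4; b[5] = 16.
Since b[5] = b[2] = 16, the sequence is eventually periodic: after a pre-period of length 2 it cycles with period 3.
The value 8 first appears (with j ≥ 1) at b[3].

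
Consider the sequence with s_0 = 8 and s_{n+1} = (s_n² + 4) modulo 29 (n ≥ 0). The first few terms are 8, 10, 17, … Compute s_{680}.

Listing terms: s_0 = 8,  s_1 = 10,  s_2 = 17,  s_3 = 3,  s_4 = 13,  s_5 = 28,  s_6 = 5,  s_7 = 0,  s_8 = 4,  s_9 = 20,  s_{10} = 27,  s_{11} = 8.
Since s_{11} = s_0 = 8, the sequence is periodic with period 11.
(680 - 0) mod 11 = 9, so s_{680} = s_9 = 20.

20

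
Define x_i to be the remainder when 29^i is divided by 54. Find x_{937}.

Computing terms: x_1 = 29,  x_2 = 31,  x_3 = 35,  x_4 = 43,  x_5 = 5,  x_6 = 37,  x_7 = 47,  x_8 = 13,  x_9 = 53,  x_{10} = 25,  x_{11} = 23,  x_{12} = 19,  x_{13} = 11,  x_{14} = 49,  x_{15} = 17,  x_{16} = 7,  x_{17} = 41,  x_{18} = 1,  x_{19} = 29.
The sequence repeats with period 18.
So x_{937} = x_{1 + ((937-1) mod 18)} = x_1 = 29.

29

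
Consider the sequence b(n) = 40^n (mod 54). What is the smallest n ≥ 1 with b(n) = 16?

Computing terms: b(0) = 1,  b(1) = 40,  b(2) = 34,  b(3) = 10,  b(4) = 22,  b(5) = 16,  b(6) = 46,  b(7) = 4,  b(8) = 52,  b(9) = 28,  b(10) = 40.
Since b(10) = b(1) = 40, the sequence is eventually periodic: after a pre-period of length 1 it cycles with period 9.
The value 16 first appears (with n ≥ 1) at b(5).

5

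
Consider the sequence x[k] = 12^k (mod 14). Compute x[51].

x[1] = 12,  x[2] = 4,  x[3] = 6,  x[4] = 2,  x[5] = 10,  x[6] = 8,  x[7] = 12.
The sequence repeats with period 6.
So x[51] = x[1 + ((51-1) mod 6)] = x[3] = 6.

6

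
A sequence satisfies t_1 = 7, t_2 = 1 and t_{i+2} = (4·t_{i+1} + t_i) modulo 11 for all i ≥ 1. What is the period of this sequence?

10

Listing terms: t_1 = 7,  t_2 = 1,  t_3 = 0,  t_4 = 1,  t_5 = 4,  t_6 = 6,  t_7 = 6,  t_8 = 8,  t_9 = 5,  t_{10} = 6,  t_{11} = 7,  t_{12} = 1.
The sequence repeats with period 10.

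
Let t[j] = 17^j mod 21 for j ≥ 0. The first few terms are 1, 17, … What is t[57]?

20

Computing terms: t[0] = 1,  t[1] = 17,  t[2] = 16,  t[3] = 20,  t[4] = 4,  t[5] = 5,  t[6] = 1.
Since t[6] = t[0] = 1, the sequence is periodic with period 6.
(57 - 0) mod 6 = 3, so t[57] = t[3] = 20.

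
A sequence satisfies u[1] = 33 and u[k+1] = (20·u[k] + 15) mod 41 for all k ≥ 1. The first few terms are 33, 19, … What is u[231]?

Listing terms: u[1] = 33, u[2] = 19, u[3] = 26, u[4] = 2, u[5] = 14, u[6] = 8, u[7] = 11, u[8] = 30, u[9] = 0, u[10] = 15, u[11] = 28, u[12] = 1, u[13] = 35, u[14] = 18, u[15] = 6, u[16] = 12, u[17] = 9, u[18] = 31, u[19] = 20, u[20] = 5, u[21] = 33.
Since u[21] = u[1] = 33, the sequence is periodic with period 20.
So u[231] = u[1 + ((231-1) mod 20)] = u[11] = 28.

28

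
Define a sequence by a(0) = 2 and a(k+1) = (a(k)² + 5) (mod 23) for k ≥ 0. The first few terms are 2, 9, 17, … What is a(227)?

a(0) = 2; a(1) = 9; a(2) = 17; a(3) = 18; a(4) = 7; a(5) = 8; a(6) = 0; a(7) = 5; a(8) = 7.
Since a(8) = a(4) = 7, the sequence is eventually periodic: after a pre-period of length 4 it cycles with period 4.
For k ≥ 4, a(k) depends only on (k - 4) mod 4. (227 - 4) mod 4 = 3, so a(227) = a(7) = 5.

5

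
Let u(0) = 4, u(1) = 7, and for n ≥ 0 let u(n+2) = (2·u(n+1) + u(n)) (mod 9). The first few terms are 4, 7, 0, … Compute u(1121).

We have u(0) = 4,  u(1) = 7,  u(2) = 0,  u(3) = 7,  u(4) = 5,  u(5) = 8,  u(6) = 3,  u(7) = 5,  u(8) = 4,  u(9) = 4,  u(10) = 3,  u(11) = 1,  u(12) = 5,  u(13) = 2,  u(14) = 0,  u(15) = 2,  u(16) = 4,  u(17) = 1,  u(18) = 6,  u(19) = 4,  u(20) = 5,  u(21) = 5,  u(22) = 6,  u(23) = 8,  u(24) = 4,  u(25) = 7.
Since (u(24), u(25)) = (u(0), u(1)) = (4, 7) (two consecutive terms determine the rest), the sequence is periodic with period 24.
(1121 - 0) mod 24 = 17, so u(1121) = u(17) = 1.

1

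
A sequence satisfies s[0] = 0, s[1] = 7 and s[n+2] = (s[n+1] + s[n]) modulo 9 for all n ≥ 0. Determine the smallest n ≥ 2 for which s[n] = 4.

9

s[0] = 0; s[1] = 7; s[2] = 7; s[3] = 5; s[4] = 3; s[5] = 8; s[6] = 2; s[7] = 1; s[8] = 3; s[9] = 4; s[10] = 7; s[11] = 2; s[12] = 0; s[13] = 2; s[14] = 2; s[15] = 4; s[16] = 6; s[17] = 1; s[18] = 7; s[19] = 8; s[20] = 6; s[21] = 5; s[22] = 2; s[23] = 7; s[24] = 0; s[25] = 7.
Since (s[24], s[25]) = (s[0], s[1]) = (0, 7) (two consecutive terms determine the rest), the sequence is periodic with period 24.
The value 4 first appears (with n ≥ 2) at s[9].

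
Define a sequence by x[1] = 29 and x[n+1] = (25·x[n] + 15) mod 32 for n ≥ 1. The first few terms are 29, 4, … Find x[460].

x[1] = 29,  x[2] = 4,  x[3] = 19,  x[4] = 10,  x[5] = 9,  x[6] = 16,  x[7] = 31,  x[8] = 22,  x[9] = 21,  x[10] = 28,  x[11] = 11,  x[12] = 2,  x[13] = 1,  x[14] = 8,  x[15] = 23,  x[16] = 14,  x[17] = 13,  x[18] = 20,  x[19] = 3,  x[20] = 26,  x[21] = 25,  x[22] = 0,  x[23] = 15,  x[24] = 6,  x[25] = 5,  x[26] = 12,  x[27] = 27,  x[28] = 18,  x[29] = 17,  x[30] = 24,  x[31] = 7,  x[32] = 30,  x[33] = 29.
The sequence repeats with period 32.
So x[460] = x[1 + ((460-1) mod 32)] = x[12] = 2.

2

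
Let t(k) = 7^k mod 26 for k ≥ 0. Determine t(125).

11

Listing terms: t(0) = 1; t(1) = 7; t(2) = 23; t(3) = 5; t(4) = 9; t(5) = 11; t(6) = 25; t(7) = 19; t(8) = 3; t(9) = 21; t(10) = 17; t(11) = 15; t(12) = 1.
Since t(12) = t(0) = 1, the sequence is periodic with period 12.
So t(125) = t(0 + ((125-0) mod 12)) = t(5) = 11.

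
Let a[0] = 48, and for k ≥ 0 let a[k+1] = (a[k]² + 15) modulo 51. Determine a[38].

30

Computing terms: a[0] = 48,  a[1] = 24,  a[2] = 30,  a[3] = 48.
Since a[3] = a[0] = 48, the sequence is periodic with period 3.
(38 - 0) mod 3 = 2, so a[38] = a[2] = 30.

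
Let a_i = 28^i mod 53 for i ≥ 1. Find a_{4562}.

Computing terms: a_1 = 28, a_2 = 42, a_3 = 10, a_4 = 15, a_5 = 49, a_6 = 47, a_7 = 44, a_8 = 13, a_9 = 46, a_{10} = 16, a_{11} = 24, a_{12} = 36, a_{13} = 1, a_{14} = 28.
The sequence repeats with period 13.
So a_{4562} = a_{1 + ((4562-1) mod 13)} = a_{12} = 36.

36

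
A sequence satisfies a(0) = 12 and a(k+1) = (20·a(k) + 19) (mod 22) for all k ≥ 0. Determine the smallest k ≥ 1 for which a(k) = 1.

5

Listing terms: a(0) = 12; a(1) = 17; a(2) = 7; a(3) = 5; a(4) = 9; a(5) = 1; a(6) = 17.
Since a(6) = a(1) = 17, the sequence is eventually periodic: after a pre-period of length 1 it cycles with period 5.
The value 1 first appears (with k ≥ 1) at a(5).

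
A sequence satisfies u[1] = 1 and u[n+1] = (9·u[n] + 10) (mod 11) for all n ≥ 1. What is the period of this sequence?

5

Listing terms: u[1] = 1, u[2] = 8, u[3] = 5, u[4] = 0, u[5] = 10, u[6] = 1.
Since u[6] = u[1] = 1, the sequence is periodic with period 5.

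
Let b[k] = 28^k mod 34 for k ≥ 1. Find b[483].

22

Computing terms: b[1] = 28, b[2] = 2, b[3] = 22, b[4] = 4, b[5] = 10, b[6] = 8, b[7] = 20, b[8] = 16, b[9] = 6, b[10] = 32, b[11] = 12, b[12] = 30, b[13] = 24, b[14] = 26, b[15] = 14, b[16] = 18, b[17] = 28.
Since b[17] = b[1] = 28, the sequence is periodic with period 16.
(483 - 1) mod 16 = 2, so b[483] = b[3] = 22.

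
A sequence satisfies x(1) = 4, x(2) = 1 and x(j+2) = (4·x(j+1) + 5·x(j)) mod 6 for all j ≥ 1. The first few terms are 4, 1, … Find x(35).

Listing terms: x(1) = 4, x(2) = 1, x(3) = 0, x(4) = 5, x(5) = 2, x(6) = 3, x(7) = 4, x(8) = 1.
Since (x(7), x(8)) = (x(1), x(2)) = (4, 1) (two consecutive terms determine the rest), the sequence is periodic with period 6.
(35 - 1) mod 6 = 4, so x(35) = x(5) = 2.

2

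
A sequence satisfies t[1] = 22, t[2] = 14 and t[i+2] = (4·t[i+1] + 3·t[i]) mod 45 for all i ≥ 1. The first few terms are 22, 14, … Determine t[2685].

41

t[1] = 22; t[2] = 14; t[3] = 32; t[4] = 35; t[5] = 11; t[6] = 14; t[7] = 44; t[8] = 38; t[9] = 14; t[10] = 35; t[11] = 2; t[12] = 23; t[13] = 8; t[14] = 11; t[15] = 23; t[16] = 35; t[17] = 29; t[18] = 41; t[19] = 26; t[20] = 2; t[21] = 41; t[22] = 35; t[23] = 38; t[24] = 32; t[25] = 17; t[26] = 29; t[27] = 32; t[28] = 35.
Since (t[27], t[28]) = (t[3], t[4]) = (32, 35) (two consecutive terms determine the rest), the sequence is eventually periodic: after a pre-period of length 2 it cycles with period 24.
For i ≥ 3, t[i] depends only on (i - 3) mod 24. (2685 - 3) mod 24 = 18, so t[2685] = t[21] = 41.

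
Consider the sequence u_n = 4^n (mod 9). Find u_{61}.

4

Listing terms: u_1 = 4, u_2 = 7, u_3 = 1, u_4 = 4.
Since u_4 = u_1 = 4, the sequence is periodic with period 3.
(61 - 1) mod 3 = 0, so u_{61} = u_1 = 4.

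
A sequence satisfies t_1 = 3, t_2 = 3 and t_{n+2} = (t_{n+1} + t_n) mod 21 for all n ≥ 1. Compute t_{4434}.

3

Computing terms: t_1 = 3, t_2 = 3, t_3 = 6, t_4 = 9, t_5 = 15, t_6 = 3, t_7 = 18, t_8 = 0, t_9 = 18, t_{10} = 18, t_{11} = 15, t_{12} = 12, t_{13} = 6, t_{14} = 18, t_{15} = 3, t_{16} = 0, t_{17} = 3, t_{18} = 3.
The sequence repeats with period 16.
(4434 - 1) mod 16 = 1, so t_{4434} = t_2 = 3.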